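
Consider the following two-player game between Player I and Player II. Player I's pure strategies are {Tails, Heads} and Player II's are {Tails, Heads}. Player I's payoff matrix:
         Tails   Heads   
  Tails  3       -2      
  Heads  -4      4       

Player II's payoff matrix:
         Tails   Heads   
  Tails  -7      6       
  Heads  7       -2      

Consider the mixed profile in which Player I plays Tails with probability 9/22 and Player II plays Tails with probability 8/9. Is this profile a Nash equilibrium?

Given Player II's mix q = 8/9, Player I's payoff from Tails is 22/9 but from Heads is -28/9. Player I strictly prefers Tails, so Player I would not mix.
So the proposed profile is not a Nash equilibrium.

No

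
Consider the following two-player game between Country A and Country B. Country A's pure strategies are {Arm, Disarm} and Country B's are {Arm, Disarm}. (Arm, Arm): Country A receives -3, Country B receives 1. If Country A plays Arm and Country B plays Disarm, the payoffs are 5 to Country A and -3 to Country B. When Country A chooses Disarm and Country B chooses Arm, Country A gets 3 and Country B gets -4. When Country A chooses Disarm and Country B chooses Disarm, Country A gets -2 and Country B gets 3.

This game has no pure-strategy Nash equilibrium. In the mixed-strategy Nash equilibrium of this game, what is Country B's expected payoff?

Country A's mix must leave Country B indifferent between Arm and Disarm.
  Country B's payoff to Arm: p·1 + (1−p)·(-4) = 5p - 4
  Country B's payoff to Disarm: p·(-3) + (1−p)·3 = -6p + 3
  5p - 4 = -6p + 3  ⇒  11p = 7  ⇒  p = 7/11.
At equilibrium Country B is indifferent across columns, so Country B's payoff equals the payoff from Arm: (7/11)·1 + (4/11)·(-4) = -9/11.

-9/11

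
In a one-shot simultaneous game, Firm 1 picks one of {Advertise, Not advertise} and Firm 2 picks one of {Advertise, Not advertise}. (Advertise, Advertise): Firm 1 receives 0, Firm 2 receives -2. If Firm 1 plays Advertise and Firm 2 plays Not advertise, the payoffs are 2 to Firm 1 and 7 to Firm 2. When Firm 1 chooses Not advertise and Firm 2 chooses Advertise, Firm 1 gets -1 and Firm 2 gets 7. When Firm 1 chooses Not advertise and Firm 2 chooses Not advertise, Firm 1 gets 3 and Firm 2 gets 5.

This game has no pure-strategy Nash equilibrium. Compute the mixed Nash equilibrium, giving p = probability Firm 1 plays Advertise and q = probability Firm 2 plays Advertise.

p = 2/11, q = 1/2

Firm 2's indifference between Advertise and Not advertise determines Firm 1's mixing probability p:
  Firm 2's payoff to Advertise: p·(-2) + (1−p)·7 = -9p + 7
  Firm 2's payoff to Not advertise: p·7 + (1−p)·5 = 2p + 5
  -9p + 7 = 2p + 5  ⇒  -11p = -2  ⇒  p = 2/11.
In a mixed equilibrium Firm 1 is indifferent between Advertise and Not advertise; this condition fixes q.
  Firm 1's payoff from Advertise: q·0 + (1−q)·2 = -2q + 2
  Firm 1's payoff from Not advertise: q·(-1) + (1−q)·3 = -4q + 3
  -2q + 2 = -4q + 3  ⇒  2q = 1  ⇒  q = 1/2.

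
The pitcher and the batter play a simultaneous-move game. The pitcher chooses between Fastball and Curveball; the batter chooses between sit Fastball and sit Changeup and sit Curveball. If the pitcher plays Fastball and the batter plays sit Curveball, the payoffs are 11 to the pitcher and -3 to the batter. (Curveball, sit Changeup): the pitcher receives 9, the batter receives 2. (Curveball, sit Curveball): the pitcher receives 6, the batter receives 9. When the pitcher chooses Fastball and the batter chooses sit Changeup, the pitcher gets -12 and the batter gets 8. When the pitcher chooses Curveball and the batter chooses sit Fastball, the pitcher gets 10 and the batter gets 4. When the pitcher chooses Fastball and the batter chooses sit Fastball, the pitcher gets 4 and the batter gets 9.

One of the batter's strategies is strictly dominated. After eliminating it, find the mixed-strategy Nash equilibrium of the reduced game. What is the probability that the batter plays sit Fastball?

The batter's strategy sit Changeup is strictly dominated by sit Fastball: 9 > 8 and 4 > 2. Eliminate sit Changeup.
In a mixed equilibrium the pitcher is indifferent between Fastball and Curveball; this condition fixes q.
  the pitcher's expected payoff from Fastball: q·4 + (1−q)·11 = -7q + 11
  the pitcher's expected payoff from Curveball: q·10 + (1−q)·6 = 4q + 6
  -7q + 11 = 4q + 6  ⇒  -11q = -5  ⇒  q = 5/11.

q = 5/11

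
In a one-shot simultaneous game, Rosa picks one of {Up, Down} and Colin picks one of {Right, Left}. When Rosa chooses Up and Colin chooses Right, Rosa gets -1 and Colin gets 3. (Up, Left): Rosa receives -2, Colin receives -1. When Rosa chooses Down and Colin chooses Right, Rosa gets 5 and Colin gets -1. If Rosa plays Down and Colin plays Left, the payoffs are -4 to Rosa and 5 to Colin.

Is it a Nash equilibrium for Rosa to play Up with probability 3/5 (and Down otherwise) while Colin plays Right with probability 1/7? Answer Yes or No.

Given Colin's mix q = 1/7, Rosa's payoff from Up is -13/7 but from Down is -19/7. Rosa strictly prefers Up, so Rosa would not mix.
So the proposed profile is not a Nash equilibrium.

No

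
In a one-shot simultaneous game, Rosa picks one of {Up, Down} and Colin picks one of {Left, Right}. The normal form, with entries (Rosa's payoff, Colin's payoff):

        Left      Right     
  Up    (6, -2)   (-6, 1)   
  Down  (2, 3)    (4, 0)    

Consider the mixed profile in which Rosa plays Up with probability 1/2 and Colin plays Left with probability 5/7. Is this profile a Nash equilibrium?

Yes

Check Colin's indifference given Rosa's mix p = 1/2:
  payoff from Left = 1/2; payoff from Right = 1/2 — equal.
Check Rosa's indifference given Colin's mix q = 5/7:
  payoff from Up = 18/7; payoff from Down = 18/7 — equal.
Both players are indifferent, so neither can profitably deviate.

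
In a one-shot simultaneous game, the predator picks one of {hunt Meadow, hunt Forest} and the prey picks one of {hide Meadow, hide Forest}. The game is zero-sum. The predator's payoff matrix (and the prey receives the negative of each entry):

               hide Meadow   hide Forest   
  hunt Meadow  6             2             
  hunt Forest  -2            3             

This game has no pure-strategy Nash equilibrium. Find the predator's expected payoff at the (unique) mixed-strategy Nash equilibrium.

For the predator to be willing to mix, the predator must be indifferent between hunt Meadow and hunt Forest, which pins down the prey's mix.
  the predator's payoff from hunt Meadow: q·6 + (1−q)·2 = 4q + 2
  the predator's payoff from hunt Forest: q·(-2) + (1−q)·3 = -5q + 3
  4q + 2 = -5q + 3  ⇒  9q = 1  ⇒  q = 1/9.
At equilibrium the predator is indifferent across rows, so the predator's payoff equals the payoff from hunt Meadow: (1/9)·6 + (8/9)·2 = 22/9.

22/9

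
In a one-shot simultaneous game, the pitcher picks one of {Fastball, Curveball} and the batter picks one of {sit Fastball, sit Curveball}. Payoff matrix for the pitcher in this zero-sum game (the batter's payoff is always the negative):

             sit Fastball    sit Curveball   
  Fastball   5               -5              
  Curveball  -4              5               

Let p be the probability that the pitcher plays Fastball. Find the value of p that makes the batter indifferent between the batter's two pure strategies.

p = 9/19

Set the batter's expected payoff from sit Fastball equal to that from sit Curveball:
  the batter's expected payoff from sit Fastball: p·(-5) + (1−p)·4 = -9p + 4
  the batter's expected payoff from sit Curveball: p·5 + (1−p)·(-5) = 10p - 5
  -9p + 4 = 10p - 5  ⇒  -19p = -9  ⇒  p = 9/19.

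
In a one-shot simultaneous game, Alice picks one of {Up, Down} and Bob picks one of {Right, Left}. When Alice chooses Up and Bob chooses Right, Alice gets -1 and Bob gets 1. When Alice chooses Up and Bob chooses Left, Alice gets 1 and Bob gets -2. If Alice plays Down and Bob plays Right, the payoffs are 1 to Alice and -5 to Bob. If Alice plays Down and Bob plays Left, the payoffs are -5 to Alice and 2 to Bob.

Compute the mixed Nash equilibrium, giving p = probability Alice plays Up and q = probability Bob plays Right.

p = 7/10, q = 3/4

In a mixed equilibrium Bob is indifferent between Right and Left; this condition fixes p.
  Bob's payoff from Right: p·1 + (1−p)·(-5) = 6p - 5
  Bob's payoff from Left: p·(-2) + (1−p)·2 = -4p + 2
  6p - 5 = -4p + 2  ⇒  10p = 7  ⇒  p = 7/10.
For Alice to be willing to mix, Alice must be indifferent between Up and Down, which pins down Bob's mix.
  Alice's expected payoff from Up: q·(-1) + (1−q)·1 = -2q + 1
  Alice's expected payoff from Down: q·1 + (1−q)·(-5) = 6q - 5
  -2q + 1 = 6q - 5  ⇒  -8q = -6  ⇒  q = 3/4.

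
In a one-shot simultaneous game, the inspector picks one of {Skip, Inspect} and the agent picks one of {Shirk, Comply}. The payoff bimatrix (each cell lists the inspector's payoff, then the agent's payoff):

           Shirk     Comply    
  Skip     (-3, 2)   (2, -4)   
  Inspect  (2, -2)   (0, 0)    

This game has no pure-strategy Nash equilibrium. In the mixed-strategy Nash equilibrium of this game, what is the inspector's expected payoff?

The inspector's indifference between Skip and Inspect determines the agent's mixing probability q:
  the inspector's expected payoff from Skip: q·(-3) + (1−q)·2 = -5q + 2
  the inspector's expected payoff from Inspect: q·2 + (1−q)·0 = 2q
  -5q + 2 = 2q  ⇒  -7q = -2  ⇒  q = 2/7.
At equilibrium the inspector is indifferent across rows, so the inspector's payoff equals the payoff from Skip: (2/7)·(-3) + (5/7)·2 = 4/7.

4/7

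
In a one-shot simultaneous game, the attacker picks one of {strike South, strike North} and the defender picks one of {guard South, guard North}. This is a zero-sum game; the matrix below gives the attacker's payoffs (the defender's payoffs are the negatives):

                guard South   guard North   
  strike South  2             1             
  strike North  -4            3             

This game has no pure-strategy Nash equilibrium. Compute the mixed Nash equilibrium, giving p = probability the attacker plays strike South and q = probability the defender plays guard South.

p = 7/8, q = 1/4

Set the defender's expected payoff from guard South equal to that from guard North:
  the defender's payoff to guard South: p·(-2) + (1−p)·4 = -6p + 4
  the defender's payoff to guard North: p·(-1) + (1−p)·(-3) = 2p - 3
  -6p + 4 = 2p - 3  ⇒  -8p = -7  ⇒  p = 7/8.
The attacker's indifference between strike South and strike North determines the defender's mixing probability q:
  the attacker's payoff to strike South: q·2 + (1−q)·1 = q + 1
  the attacker's payoff to strike North: q·(-4) + (1−q)·3 = -7q + 3
  q + 1 = -7q + 3  ⇒  8q = 2  ⇒  q = 1/4.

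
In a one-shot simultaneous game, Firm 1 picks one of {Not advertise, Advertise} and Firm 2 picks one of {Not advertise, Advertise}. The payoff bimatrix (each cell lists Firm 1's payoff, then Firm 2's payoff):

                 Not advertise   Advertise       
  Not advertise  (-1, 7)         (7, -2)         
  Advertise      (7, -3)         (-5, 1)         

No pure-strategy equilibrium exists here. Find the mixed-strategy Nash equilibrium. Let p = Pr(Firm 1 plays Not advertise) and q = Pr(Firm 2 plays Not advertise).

p = 4/13, q = 3/5

For Firm 2 to be willing to mix, Firm 2 must be indifferent between Not advertise and Advertise, which pins down Firm 1's mix.
  Firm 2's payoff to Not advertise: p·7 + (1−p)·(-3) = 10p - 3
  Firm 2's payoff to Advertise: p·(-2) + (1−p)·1 = -3p + 1
  10p - 3 = -3p + 1  ⇒  13p = 4  ⇒  p = 4/13.
Set Firm 1's expected payoff from Not advertise equal to that from Advertise:
  Firm 1's expected payoff from Not advertise: q·(-1) + (1−q)·7 = -8q + 7
  Firm 1's expected payoff from Advertise: q·7 + (1−q)·(-5) = 12q - 5
  -8q + 7 = 12q - 5  ⇒  -20q = -12  ⇒  q = 3/5.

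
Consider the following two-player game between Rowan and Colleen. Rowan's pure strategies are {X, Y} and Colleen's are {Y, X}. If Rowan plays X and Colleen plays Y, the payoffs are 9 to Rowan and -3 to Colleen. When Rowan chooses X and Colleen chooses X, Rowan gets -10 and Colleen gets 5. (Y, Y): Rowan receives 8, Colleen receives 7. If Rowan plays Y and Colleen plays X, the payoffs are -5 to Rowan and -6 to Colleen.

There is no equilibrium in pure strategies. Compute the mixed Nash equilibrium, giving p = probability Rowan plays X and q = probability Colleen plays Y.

Colleen's indifference between Y and X determines Rowan's mixing probability p:
  Colleen's expected payoff from Y: p·(-3) + (1−p)·7 = -10p + 7
  Colleen's expected payoff from X: p·5 + (1−p)·(-6) = 11p - 6
  -10p + 7 = 11p - 6  ⇒  -21p = -13  ⇒  p = 13/21.
Colleen's mix must leave Rowan indifferent between X and Y.
  Rowan's payoff to X: q·9 + (1−q)·(-10) = 19q - 10
  Rowan's payoff to Y: q·8 + (1−q)·(-5) = 13q - 5
  19q - 10 = 13q - 5  ⇒  6q = 5  ⇒  q = 5/6.

p = 13/21, q = 5/6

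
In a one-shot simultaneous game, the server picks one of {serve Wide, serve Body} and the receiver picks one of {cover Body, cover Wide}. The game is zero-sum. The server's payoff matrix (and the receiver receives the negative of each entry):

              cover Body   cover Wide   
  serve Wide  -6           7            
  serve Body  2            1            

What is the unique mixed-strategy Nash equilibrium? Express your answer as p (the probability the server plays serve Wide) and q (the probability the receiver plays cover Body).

The server's mix must leave the receiver indifferent between cover Body and cover Wide.
  the receiver's payoff from cover Body: p·6 + (1−p)·(-2) = 8p - 2
  the receiver's payoff from cover Wide: p·(-7) + (1−p)·(-1) = -6p - 1
  8p - 2 = -6p - 1  ⇒  14p = 1  ⇒  p = 1/14.
The receiver's mix must leave the server indifferent between serve Wide and serve Body.
  the server's payoff to serve Wide: q·(-6) + (1−q)·7 = -13q + 7
  the server's payoff to serve Body: q·2 + (1−q)·1 = q + 1
  -13q + 7 = q + 1  ⇒  -14q = -6  ⇒  q = 3/7.

p = 1/14, q = 3/7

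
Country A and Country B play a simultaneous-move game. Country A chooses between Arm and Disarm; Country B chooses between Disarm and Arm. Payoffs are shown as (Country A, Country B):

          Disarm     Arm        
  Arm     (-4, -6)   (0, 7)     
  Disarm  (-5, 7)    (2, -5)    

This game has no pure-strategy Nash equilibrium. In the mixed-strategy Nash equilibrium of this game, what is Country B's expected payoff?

In a mixed equilibrium Country B is indifferent between Disarm and Arm; this condition fixes p.
  Country B's payoff to Disarm: p·(-6) + (1−p)·7 = -13p + 7
  Country B's payoff to Arm: p·7 + (1−p)·(-5) = 12p - 5
  -13p + 7 = 12p - 5  ⇒  -25p = -12  ⇒  p = 12/25.
At equilibrium Country B is indifferent across columns, so Country B's payoff equals the payoff from Disarm: (12/25)·(-6) + (13/25)·7 = 19/25.

19/25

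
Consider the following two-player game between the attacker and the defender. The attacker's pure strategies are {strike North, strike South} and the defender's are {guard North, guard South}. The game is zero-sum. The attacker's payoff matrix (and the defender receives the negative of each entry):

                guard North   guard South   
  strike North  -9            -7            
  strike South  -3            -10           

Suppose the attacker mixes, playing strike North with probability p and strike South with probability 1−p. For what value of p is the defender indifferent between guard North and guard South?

p = 7/9

Set the defender's expected payoff from guard North equal to that from guard South:
  the defender's expected payoff from guard North: p·9 + (1−p)·3 = 6p + 3
  the defender's expected payoff from guard South: p·7 + (1−p)·10 = -3p + 10
  6p + 3 = -3p + 10  ⇒  9p = 7  ⇒  p = 7/9.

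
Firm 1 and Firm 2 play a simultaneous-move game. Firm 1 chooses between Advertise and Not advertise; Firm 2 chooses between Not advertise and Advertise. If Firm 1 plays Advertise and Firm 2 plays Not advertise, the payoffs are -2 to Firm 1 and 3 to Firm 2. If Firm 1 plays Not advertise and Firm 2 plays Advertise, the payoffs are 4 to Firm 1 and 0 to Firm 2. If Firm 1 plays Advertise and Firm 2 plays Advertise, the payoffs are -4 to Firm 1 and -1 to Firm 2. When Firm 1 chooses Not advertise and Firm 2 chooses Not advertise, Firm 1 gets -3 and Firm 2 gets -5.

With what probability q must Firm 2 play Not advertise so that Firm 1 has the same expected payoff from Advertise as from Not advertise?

Set Firm 1's expected payoff from Advertise equal to that from Not advertise:
  Firm 1's payoff from Advertise: q·(-2) + (1−q)·(-4) = 2q - 4
  Firm 1's payoff from Not advertise: q·(-3) + (1−q)·4 = -7q + 4
  2q - 4 = -7q + 4  ⇒  9q = 8  ⇒  q = 8/9.

q = 8/9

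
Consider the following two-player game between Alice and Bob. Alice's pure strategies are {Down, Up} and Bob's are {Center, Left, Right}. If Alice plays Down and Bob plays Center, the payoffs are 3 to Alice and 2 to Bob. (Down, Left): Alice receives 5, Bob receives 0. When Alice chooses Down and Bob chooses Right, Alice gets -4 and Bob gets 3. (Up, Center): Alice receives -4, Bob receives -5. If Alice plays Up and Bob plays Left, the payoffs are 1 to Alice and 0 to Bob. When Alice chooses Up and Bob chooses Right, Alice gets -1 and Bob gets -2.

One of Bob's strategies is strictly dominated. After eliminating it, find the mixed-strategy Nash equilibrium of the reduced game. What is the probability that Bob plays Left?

q = 3/7

Bob's strategy Center is strictly dominated by Right: 3 > 2 and -2 > -5. Eliminate Center.
In a mixed equilibrium Alice is indifferent between Down and Up; this condition fixes q.
  Alice's payoff to Down: q·5 + (1−q)·(-4) = 9q - 4
  Alice's payoff to Up: q·1 + (1−q)·(-1) = 2q - 1
  9q - 4 = 2q - 1  ⇒  7q = 3  ⇒  q = 3/7.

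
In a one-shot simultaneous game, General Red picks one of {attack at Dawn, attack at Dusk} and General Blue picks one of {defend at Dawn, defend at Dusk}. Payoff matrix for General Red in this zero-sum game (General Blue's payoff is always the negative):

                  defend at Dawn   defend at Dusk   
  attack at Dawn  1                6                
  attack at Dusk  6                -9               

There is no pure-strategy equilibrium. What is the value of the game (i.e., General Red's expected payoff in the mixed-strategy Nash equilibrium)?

v = 9/4

For General Red to be willing to mix, General Red must be indifferent between attack at Dawn and attack at Dusk, which pins down General Blue's mix.
  General Red's payoff from attack at Dawn: q·1 + (1−q)·6 = -5q + 6
  General Red's payoff from attack at Dusk: q·6 + (1−q)·(-9) = 15q - 9
  -5q + 6 = 15q - 9  ⇒  -20q = -15  ⇒  q = 3/4.
The value is General Red's expected payoff against this mix (using attack at Dawn): (3/4)·1 + (1/4)·6 = 9/4.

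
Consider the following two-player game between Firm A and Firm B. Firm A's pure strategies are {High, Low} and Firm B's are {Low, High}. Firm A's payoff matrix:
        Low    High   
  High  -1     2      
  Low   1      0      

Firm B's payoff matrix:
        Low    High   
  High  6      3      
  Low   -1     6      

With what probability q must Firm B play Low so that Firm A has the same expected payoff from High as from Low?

Firm B's mix must leave Firm A indifferent between High and Low.
  Firm A's expected payoff from High: q·(-1) + (1−q)·2 = -3q + 2
  Firm A's expected payoff from Low: q·1 + (1−q)·0 = q
  -3q + 2 = q  ⇒  -4q = -2  ⇒  q = 1/2.

q = 1/2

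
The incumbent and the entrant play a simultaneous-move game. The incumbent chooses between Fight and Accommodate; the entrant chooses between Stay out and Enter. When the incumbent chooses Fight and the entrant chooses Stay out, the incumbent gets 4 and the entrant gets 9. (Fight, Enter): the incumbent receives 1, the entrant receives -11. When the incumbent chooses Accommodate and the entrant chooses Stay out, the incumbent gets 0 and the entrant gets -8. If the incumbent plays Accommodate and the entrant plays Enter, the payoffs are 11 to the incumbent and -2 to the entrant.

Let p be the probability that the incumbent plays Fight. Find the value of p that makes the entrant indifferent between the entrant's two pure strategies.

p = 3/13

The entrant's indifference between Stay out and Enter determines the incumbent's mixing probability p:
  the entrant's expected payoff from Stay out: p·9 + (1−p)·(-8) = 17p - 8
  the entrant's expected payoff from Enter: p·(-11) + (1−p)·(-2) = -9p - 2
  17p - 8 = -9p - 2  ⇒  26p = 6  ⇒  p = 3/13.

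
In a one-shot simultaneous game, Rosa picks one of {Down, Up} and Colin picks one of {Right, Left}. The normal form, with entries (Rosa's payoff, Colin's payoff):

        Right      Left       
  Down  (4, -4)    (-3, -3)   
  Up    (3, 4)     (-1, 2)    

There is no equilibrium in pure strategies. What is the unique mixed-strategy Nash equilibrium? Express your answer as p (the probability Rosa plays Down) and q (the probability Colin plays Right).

p = 2/3, q = 2/3

In a mixed equilibrium Colin is indifferent between Right and Left; this condition fixes p.
  Colin's payoff from Right: p·(-4) + (1−p)·4 = -8p + 4
  Colin's payoff from Left: p·(-3) + (1−p)·2 = -5p + 2
  -8p + 4 = -5p + 2  ⇒  -3p = -2  ⇒  p = 2/3.
In a mixed equilibrium Rosa is indifferent between Down and Up; this condition fixes q.
  Rosa's payoff from Down: q·4 + (1−q)·(-3) = 7q - 3
  Rosa's payoff from Up: q·3 + (1−q)·(-1) = 4q - 1
  7q - 3 = 4q - 1  ⇒  3q = 2  ⇒  q = 2/3.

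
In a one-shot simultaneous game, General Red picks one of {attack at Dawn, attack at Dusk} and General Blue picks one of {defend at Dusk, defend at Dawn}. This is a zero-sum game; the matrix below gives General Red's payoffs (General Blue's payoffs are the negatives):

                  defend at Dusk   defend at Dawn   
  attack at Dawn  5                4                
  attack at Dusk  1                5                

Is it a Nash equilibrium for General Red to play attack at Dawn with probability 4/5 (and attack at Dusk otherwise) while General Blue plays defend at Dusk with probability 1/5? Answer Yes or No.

Check General Blue's indifference given General Red's mix p = 4/5:
  payoff from defend at Dusk = -21/5; payoff from defend at Dawn = -21/5 — equal.
Check General Red's indifference given General Blue's mix q = 1/5:
  payoff from attack at Dawn = 21/5; payoff from attack at Dusk = 21/5 — equal.
Both players are indifferent, so neither can profitably deviate.

Yes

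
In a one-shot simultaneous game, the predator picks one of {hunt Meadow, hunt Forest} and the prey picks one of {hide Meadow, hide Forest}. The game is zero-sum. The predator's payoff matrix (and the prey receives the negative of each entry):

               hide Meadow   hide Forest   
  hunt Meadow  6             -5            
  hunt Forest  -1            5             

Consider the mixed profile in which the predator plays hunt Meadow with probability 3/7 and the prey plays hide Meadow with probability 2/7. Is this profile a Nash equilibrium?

Given the predator's mix p = 3/7, the prey's payoff from hide Meadow is -2 but from hide Forest is -5/7. The prey strictly prefers hide Forest, so the prey would not mix.
So the proposed profile is not a Nash equilibrium.

No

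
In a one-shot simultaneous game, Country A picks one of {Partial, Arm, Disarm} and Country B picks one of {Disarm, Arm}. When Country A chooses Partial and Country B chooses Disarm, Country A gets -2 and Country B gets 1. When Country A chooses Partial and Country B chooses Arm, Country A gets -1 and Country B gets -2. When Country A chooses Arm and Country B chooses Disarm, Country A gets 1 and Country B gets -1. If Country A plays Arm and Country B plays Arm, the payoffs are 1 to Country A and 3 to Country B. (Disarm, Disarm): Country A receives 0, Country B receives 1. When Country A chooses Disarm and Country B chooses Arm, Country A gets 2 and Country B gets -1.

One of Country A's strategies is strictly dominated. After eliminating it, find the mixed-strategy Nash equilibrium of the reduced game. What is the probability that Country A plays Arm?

p = 1/3

Country A's strategy Partial is strictly dominated by Arm: 1 > -2 and 1 > -1. Eliminate Partial.
Country B's indifference between Disarm and Arm determines Country A's mixing probability p:
  Country B's expected payoff from Disarm: p·(-1) + (1−p)·1 = -2p + 1
  Country B's expected payoff from Arm: p·3 + (1−p)·(-1) = 4p - 1
  -2p + 1 = 4p - 1  ⇒  -6p = -2  ⇒  p = 1/3.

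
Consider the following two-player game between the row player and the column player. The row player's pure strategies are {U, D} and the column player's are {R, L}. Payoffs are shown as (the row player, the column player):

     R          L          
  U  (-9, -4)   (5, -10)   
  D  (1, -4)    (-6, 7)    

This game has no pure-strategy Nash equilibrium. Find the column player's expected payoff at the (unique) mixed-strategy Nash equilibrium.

The row player's mix must leave the column player indifferent between R and L.
  the column player's payoff to R: p·(-4) + (1−p)·(-4) = -4
  the column player's payoff to L: p·(-10) + (1−p)·7 = -17p + 7
  -4 = -17p + 7  ⇒  17p = 11  ⇒  p = 11/17.
At equilibrium the column player is indifferent across columns, so the column player's payoff equals the payoff from R: (11/17)·(-4) + (6/17)·(-4) = -4.

-4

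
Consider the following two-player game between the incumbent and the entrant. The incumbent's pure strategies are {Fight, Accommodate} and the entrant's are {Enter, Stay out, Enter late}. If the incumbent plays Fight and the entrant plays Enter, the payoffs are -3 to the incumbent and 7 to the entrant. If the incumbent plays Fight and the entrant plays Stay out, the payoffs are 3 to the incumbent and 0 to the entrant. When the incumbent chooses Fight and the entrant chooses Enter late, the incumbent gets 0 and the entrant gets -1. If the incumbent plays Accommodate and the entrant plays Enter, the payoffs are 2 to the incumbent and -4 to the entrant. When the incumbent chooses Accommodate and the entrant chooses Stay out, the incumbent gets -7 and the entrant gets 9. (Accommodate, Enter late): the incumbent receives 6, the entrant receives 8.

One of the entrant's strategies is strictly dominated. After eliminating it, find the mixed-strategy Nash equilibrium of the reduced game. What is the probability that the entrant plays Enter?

The entrant's strategy Enter late is strictly dominated by Stay out: 0 > -1 and 9 > 8. Eliminate Enter late.
In a mixed equilibrium the incumbent is indifferent between Fight and Accommodate; this condition fixes q.
  the incumbent's payoff from Fight: q·(-3) + (1−q)·3 = -6q + 3
  the incumbent's payoff from Accommodate: q·2 + (1−q)·(-7) = 9q - 7
  -6q + 3 = 9q - 7  ⇒  -15q = -10  ⇒  q = 2/3.

q = 2/3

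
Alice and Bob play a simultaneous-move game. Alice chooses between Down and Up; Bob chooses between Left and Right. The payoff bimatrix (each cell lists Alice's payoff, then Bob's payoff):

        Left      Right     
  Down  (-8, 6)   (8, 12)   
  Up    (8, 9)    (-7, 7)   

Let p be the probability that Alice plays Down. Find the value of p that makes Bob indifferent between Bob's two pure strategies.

For Bob to be willing to mix, Bob must be indifferent between Left and Right, which pins down Alice's mix.
  Bob's payoff to Left: p·6 + (1−p)·9 = -3p + 9
  Bob's payoff to Right: p·12 + (1−p)·7 = 5p + 7
  -3p + 9 = 5p + 7  ⇒  -8p = -2  ⇒  p = 1/4.

p = 1/4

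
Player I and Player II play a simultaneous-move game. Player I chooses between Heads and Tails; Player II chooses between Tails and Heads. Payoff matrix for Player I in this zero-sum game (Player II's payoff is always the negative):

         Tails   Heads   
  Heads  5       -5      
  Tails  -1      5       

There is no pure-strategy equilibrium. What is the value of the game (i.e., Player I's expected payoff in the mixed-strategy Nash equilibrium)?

Player I's indifference between Heads and Tails determines Player II's mixing probability q:
  Player I's payoff from Heads: q·5 + (1−q)·(-5) = 10q - 5
  Player I's payoff from Tails: q·(-1) + (1−q)·5 = -6q + 5
  10q - 5 = -6q + 5  ⇒  16q = 10  ⇒  q = 5/8.
The value is Player I's expected payoff against this mix (using Heads): (5/8)·5 + (3/8)·(-5) = 5/4.

v = 5/4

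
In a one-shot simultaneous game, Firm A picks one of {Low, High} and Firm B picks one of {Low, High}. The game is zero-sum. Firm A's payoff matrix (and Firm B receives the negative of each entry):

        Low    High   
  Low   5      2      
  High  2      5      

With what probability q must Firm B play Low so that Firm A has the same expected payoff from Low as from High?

Firm A's indifference between Low and High determines Firm B's mixing probability q:
  Firm A's payoff from Low: q·5 + (1−q)·2 = 3q + 2
  Firm A's payoff from High: q·2 + (1−q)·5 = -3q + 5
  3q + 2 = -3q + 5  ⇒  6q = 3  ⇒  q = 1/2.

q = 1/2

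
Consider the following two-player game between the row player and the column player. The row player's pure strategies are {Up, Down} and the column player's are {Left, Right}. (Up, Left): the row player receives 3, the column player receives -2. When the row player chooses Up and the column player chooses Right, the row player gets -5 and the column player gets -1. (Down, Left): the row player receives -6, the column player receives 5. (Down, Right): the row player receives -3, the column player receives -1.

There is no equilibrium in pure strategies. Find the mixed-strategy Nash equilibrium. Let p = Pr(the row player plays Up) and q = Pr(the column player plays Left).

p = 6/7, q = 2/11

The row player's mix must leave the column player indifferent between Left and Right.
  the column player's expected payoff from Left: p·(-2) + (1−p)·5 = -7p + 5
  the column player's expected payoff from Right: p·(-1) + (1−p)·(-1) = -1
  -7p + 5 = -1  ⇒  -7p = -6  ⇒  p = 6/7.
Set the row player's expected payoff from Up equal to that from Down:
  the row player's payoff from Up: q·3 + (1−q)·(-5) = 8q - 5
  the row player's payoff from Down: q·(-6) + (1−q)·(-3) = -3q - 3
  8q - 5 = -3q - 3  ⇒  11q = 2  ⇒  q = 2/11.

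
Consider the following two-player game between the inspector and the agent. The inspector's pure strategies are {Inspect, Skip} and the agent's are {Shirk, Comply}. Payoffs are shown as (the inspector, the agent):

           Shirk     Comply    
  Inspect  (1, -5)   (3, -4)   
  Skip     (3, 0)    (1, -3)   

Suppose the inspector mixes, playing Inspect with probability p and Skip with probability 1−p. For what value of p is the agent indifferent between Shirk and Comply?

p = 3/4

For the agent to be willing to mix, the agent must be indifferent between Shirk and Comply, which pins down the inspector's mix.
  the agent's expected payoff from Shirk: p·(-5) + (1−p)·0 = -5p
  the agent's expected payoff from Comply: p·(-4) + (1−p)·(-3) = -p - 3
  -5p = -p - 3  ⇒  -4p = -3  ⇒  p = 3/4.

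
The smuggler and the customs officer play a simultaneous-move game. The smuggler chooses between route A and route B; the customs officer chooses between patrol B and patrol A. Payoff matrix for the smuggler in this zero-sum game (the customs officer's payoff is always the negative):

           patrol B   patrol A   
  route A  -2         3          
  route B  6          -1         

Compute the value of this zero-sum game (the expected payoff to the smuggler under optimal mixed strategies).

v = 4/3

Set the smuggler's expected payoff from route A equal to that from route B:
  the smuggler's payoff from route A: q·(-2) + (1−q)·3 = -5q + 3
  the smuggler's payoff from route B: q·6 + (1−q)·(-1) = 7q - 1
  -5q + 3 = 7q - 1  ⇒  -12q = -4  ⇒  q = 1/3.
The value is the smuggler's expected payoff against this mix (using route A): (1/3)·(-2) + (2/3)·3 = 4/3.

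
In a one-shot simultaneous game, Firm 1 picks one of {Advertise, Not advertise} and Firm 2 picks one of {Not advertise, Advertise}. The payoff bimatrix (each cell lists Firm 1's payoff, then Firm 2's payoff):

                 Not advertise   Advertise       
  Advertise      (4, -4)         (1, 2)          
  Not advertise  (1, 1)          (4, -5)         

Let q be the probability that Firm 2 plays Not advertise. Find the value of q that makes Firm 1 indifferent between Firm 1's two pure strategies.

q = 1/2

Firm 2's mix must leave Firm 1 indifferent between Advertise and Not advertise.
  Firm 1's payoff to Advertise: q·4 + (1−q)·1 = 3q + 1
  Firm 1's payoff to Not advertise: q·1 + (1−q)·4 = -3q + 4
  3q + 1 = -3q + 4  ⇒  6q = 3  ⇒  q = 1/2.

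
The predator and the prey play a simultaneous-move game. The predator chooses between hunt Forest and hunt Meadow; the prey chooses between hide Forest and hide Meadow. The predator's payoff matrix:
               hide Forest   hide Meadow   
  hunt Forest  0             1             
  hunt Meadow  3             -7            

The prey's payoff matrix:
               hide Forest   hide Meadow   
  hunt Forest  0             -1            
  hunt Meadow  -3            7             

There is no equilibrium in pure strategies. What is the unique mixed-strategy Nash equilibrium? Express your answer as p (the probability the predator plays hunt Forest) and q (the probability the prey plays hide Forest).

For the prey to be willing to mix, the prey must be indifferent between hide Forest and hide Meadow, which pins down the predator's mix.
  the prey's payoff from hide Forest: p·0 + (1−p)·(-3) = 3p - 3
  the prey's payoff from hide Meadow: p·(-1) + (1−p)·7 = -8p + 7
  3p - 3 = -8p + 7  ⇒  11p = 10  ⇒  p = 10/11.
The predator's indifference between hunt Forest and hunt Meadow determines the prey's mixing probability q:
  the predator's payoff from hunt Forest: q·0 + (1−q)·1 = -q + 1
  the predator's payoff from hunt Meadow: q·3 + (1−q)·(-7) = 10q - 7
  -q + 1 = 10q - 7  ⇒  -11q = -8  ⇒  q = 8/11.

p = 10/11, q = 8/11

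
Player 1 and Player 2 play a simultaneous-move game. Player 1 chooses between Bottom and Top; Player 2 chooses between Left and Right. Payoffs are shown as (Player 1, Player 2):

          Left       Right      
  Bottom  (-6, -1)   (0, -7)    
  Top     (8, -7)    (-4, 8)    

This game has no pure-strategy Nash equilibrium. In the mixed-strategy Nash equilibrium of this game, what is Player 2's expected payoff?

Player 2's indifference between Left and Right determines Player 1's mixing probability p:
  Player 2's payoff to Left: p·(-1) + (1−p)·(-7) = 6p - 7
  Player 2's payoff to Right: p·(-7) + (1−p)·8 = -15p + 8
  6p - 7 = -15p + 8  ⇒  21p = 15  ⇒  p = 5/7.
At equilibrium Player 2 is indifferent across columns, so Player 2's payoff equals the payoff from Left: (5/7)·(-1) + (2/7)·(-7) = -19/7.

-19/7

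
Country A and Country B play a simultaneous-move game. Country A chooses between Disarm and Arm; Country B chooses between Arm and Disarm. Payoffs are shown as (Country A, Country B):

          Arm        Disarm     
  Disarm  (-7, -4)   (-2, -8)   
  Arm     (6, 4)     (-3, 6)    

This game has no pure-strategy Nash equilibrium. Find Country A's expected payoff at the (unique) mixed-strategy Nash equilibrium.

Country A's indifference between Disarm and Arm determines Country B's mixing probability q:
  Country A's expected payoff from Disarm: q·(-7) + (1−q)·(-2) = -5q - 2
  Country A's expected payoff from Arm: q·6 + (1−q)·(-3) = 9q - 3
  -5q - 2 = 9q - 3  ⇒  -14q = -1  ⇒  q = 1/14.
At equilibrium Country A is indifferent across rows, so Country A's payoff equals the payoff from Disarm: (1/14)·(-7) + (13/14)·(-2) = -33/14.

-33/14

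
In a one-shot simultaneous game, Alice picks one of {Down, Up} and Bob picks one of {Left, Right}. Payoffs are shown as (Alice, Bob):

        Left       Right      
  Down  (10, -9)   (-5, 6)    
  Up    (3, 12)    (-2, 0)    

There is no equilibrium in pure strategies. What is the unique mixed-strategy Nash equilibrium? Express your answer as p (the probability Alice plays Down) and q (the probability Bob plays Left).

p = 4/9, q = 3/10

Bob's indifference between Left and Right determines Alice's mixing probability p:
  Bob's expected payoff from Left: p·(-9) + (1−p)·12 = -21p + 12
  Bob's expected payoff from Right: p·6 + (1−p)·0 = 6p
  -21p + 12 = 6p  ⇒  -27p = -12  ⇒  p = 4/9.
Set Alice's expected payoff from Down equal to that from Up:
  Alice's payoff from Down: q·10 + (1−q)·(-5) = 15q - 5
  Alice's payoff from Up: q·3 + (1−q)·(-2) = 5q - 2
  15q - 5 = 5q - 2  ⇒  10q = 3  ⇒  q = 3/10.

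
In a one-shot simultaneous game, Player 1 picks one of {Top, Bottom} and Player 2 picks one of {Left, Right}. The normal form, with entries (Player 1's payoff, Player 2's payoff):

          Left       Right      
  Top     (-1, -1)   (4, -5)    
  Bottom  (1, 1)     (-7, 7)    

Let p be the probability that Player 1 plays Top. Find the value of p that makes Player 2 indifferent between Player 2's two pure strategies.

In a mixed equilibrium Player 2 is indifferent between Left and Right; this condition fixes p.
  Player 2's payoff from Left: p·(-1) + (1−p)·1 = -2p + 1
  Player 2's payoff from Right: p·(-5) + (1−p)·7 = -12p + 7
  -2p + 1 = -12p + 7  ⇒  10p = 6  ⇒  p = 3/5.

p = 3/5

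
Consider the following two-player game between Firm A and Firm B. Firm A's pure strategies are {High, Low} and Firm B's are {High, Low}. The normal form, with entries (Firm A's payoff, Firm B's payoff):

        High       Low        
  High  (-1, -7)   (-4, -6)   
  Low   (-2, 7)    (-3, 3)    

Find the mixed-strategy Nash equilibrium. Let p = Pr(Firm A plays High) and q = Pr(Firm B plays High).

p = 4/5, q = 1/2

In a mixed equilibrium Firm B is indifferent between High and Low; this condition fixes p.
  Firm B's payoff from High: p·(-7) + (1−p)·7 = -14p + 7
  Firm B's payoff from Low: p·(-6) + (1−p)·3 = -9p + 3
  -14p + 7 = -9p + 3  ⇒  -5p = -4  ⇒  p = 4/5.
Firm B's mix must leave Firm A indifferent between High and Low.
  Firm A's expected payoff from High: q·(-1) + (1−q)·(-4) = 3q - 4
  Firm A's expected payoff from Low: q·(-2) + (1−q)·(-3) = q - 3
  3q - 4 = q - 3  ⇒  2q = 1  ⇒  q = 1/2.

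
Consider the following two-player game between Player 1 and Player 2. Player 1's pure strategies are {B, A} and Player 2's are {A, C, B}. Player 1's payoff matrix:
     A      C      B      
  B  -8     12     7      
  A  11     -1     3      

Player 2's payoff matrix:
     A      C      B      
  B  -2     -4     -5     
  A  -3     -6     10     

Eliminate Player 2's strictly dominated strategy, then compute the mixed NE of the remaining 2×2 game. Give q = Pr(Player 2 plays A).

q = 4/23

Player 2's strategy C is strictly dominated by A: -2 > -4 and -3 > -6. Eliminate C.
Set Player 1's expected payoff from B equal to that from A:
  Player 1's expected payoff from B: q·(-8) + (1−q)·7 = -15q + 7
  Player 1's expected payoff from A: q·11 + (1−q)·3 = 8q + 3
  -15q + 7 = 8q + 3  ⇒  -23q = -4  ⇒  q = 4/23.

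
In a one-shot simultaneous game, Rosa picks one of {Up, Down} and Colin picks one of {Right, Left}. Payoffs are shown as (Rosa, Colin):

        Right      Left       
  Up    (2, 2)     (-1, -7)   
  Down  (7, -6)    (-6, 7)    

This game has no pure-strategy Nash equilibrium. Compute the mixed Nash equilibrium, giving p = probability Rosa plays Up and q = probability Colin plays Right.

Colin's indifference between Right and Left determines Rosa's mixing probability p:
  Colin's payoff to Right: p·2 + (1−p)·(-6) = 8p - 6
  Colin's payoff to Left: p·(-7) + (1−p)·7 = -14p + 7
  8p - 6 = -14p + 7  ⇒  22p = 13  ⇒  p = 13/22.
Colin's mix must leave Rosa indifferent between Up and Down.
  Rosa's payoff to Up: q·2 + (1−q)·(-1) = 3q - 1
  Rosa's payoff to Down: q·7 + (1−q)·(-6) = 13q - 6
  3q - 1 = 13q - 6  ⇒  -10q = -5  ⇒  q = 1/2.

p = 13/22, q = 1/2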